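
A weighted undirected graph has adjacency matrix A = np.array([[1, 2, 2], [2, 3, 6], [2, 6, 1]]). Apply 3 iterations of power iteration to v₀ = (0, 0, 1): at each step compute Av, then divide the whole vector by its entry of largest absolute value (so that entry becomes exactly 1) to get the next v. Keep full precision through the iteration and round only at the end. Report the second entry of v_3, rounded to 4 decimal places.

Av0 = (2.00000, 6.00000, 1.00000); divide by 6.00000 → v1 = (0.33333, 1.00000, 0.16667)
Av1 = (2.66667, 4.66667, 6.83333); divide by 6.83333 → v2 = (0.39024, 0.68293, 1.00000)
Av2 = (3.75610, 8.82927, 5.87805); divide by 8.82927 → v3 = (0.42541, 1.00000, 0.66575)
Requested entry of v3: 362/362 = 1.0000

1.0000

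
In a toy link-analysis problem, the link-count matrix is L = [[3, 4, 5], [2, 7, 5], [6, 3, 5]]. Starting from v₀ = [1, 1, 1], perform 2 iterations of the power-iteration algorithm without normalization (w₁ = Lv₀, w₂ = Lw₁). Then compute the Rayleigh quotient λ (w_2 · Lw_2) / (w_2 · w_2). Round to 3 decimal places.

w1 = Lv₀ = (3·1 + 4·1 + 5·1; 2·1 + 7·1 + 5·1; 6·1 + 3·1 + 5·1) = (12, 14, 14)
w2 = Lw1 = (3·12 + 4·14 + 5·14; 2·12 + 7·14 + 5·14; 6·12 + 3·14 + 5·14) = (162, 192, 184)
Lw2 = (2174, 2588, 2468)
w2·Lw2 = 162·2174 + 192·2588 + 184·2468 = 1303196; w2·w2 = 162·162 + 192·192 + 184·184 = 96964
λ ≈ 1303196/96964 = 13.440

13.440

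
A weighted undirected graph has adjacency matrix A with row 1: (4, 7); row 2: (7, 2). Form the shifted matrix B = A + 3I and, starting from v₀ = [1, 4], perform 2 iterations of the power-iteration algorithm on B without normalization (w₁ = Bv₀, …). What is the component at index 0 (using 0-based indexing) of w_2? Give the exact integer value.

B = A + 3I has rows (7, 7); (7, 5)
w1 = Bv₀ = (35, 27)
w2 = Bw1 = (434, 380)
Requested component of w2: 434

434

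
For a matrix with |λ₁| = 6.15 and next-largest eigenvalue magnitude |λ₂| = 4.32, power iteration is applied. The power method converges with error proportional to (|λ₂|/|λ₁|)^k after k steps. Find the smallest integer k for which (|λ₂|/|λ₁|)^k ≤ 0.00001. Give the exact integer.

33

|λ₂/λ₁| = 4.32/6.15 = 0.70244
Need k ≥ ln(0.00001) / ln(0.70244) = -11.5129 / -0.3532 ≈ 32.596
Smallest integer k satisfying the bound: 33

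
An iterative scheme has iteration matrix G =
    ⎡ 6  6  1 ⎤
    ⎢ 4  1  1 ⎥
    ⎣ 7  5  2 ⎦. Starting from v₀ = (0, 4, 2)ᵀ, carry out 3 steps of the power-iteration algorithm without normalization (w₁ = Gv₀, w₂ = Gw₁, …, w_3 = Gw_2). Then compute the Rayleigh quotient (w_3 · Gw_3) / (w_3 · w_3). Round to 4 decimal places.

λ ≈ 10.4269

w1 = Gv₀ = (26, 6, 24)
w2 = Gw1 = (216, 134, 260)
w3 = Gw2 = (2360, 1258, 2702)
Gw3 = (24410, 13400, 28214)
w3·Gw3 = 2360·24410 + 1258·13400 + 2702·28214 = 150699028; w3·w3 = 2360·2360 + 1258·1258 + 2702·2702 = 14452968
λ ≈ 150699028/14452968 = 10.4269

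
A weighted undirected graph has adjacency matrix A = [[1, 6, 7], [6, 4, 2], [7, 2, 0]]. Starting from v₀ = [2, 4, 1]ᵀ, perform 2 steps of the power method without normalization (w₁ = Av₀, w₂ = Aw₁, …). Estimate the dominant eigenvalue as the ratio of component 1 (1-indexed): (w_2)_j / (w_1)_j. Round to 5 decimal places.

11.12121

w1 = Av₀ = (33, 30, 22)
w2 = Aw1 = (367, 362, 291)
Ratio at component: 367 / 33 = 11.12121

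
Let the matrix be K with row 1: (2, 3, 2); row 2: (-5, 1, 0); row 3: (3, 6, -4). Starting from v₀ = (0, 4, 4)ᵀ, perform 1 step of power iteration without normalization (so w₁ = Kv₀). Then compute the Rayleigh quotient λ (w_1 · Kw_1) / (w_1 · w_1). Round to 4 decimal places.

2.9000

w1 = Kv₀ = (20, 4, 8)
Kw1 = (68, -96, 52)
w1·Kw1 = 20·68 + 4·(-96) + 8·52 = 1392; w1·w1 = 20·20 + 4·4 + 8·8 = 480
λ ≈ 1392/480 = 2.9000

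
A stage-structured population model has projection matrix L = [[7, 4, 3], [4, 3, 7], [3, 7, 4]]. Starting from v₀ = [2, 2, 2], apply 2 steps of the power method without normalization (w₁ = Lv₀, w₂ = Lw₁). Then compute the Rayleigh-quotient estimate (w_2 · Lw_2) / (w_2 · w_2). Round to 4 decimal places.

14.0000

w1 = Lv₀ = (7·2 + 4·2 + 3·2; 4·2 + 3·2 + 7·2; 3·2 + 7·2 + 4·2) = (28, 28, 28)
w2 = Lw1 = (7·28 + 4·28 + 3·28; 4·28 + 3·28 + 7·28; 3·28 + 7·28 + 4·28) = (392, 392, 392)
Lw2 = (5488, 5488, 5488)
w2·Lw2 = 392·5488 + 392·5488 + 392·5488 = 6453888; w2·w2 = 392·392 + 392·392 + 392·392 = 460992
λ ≈ 6453888/460992 = 14.0000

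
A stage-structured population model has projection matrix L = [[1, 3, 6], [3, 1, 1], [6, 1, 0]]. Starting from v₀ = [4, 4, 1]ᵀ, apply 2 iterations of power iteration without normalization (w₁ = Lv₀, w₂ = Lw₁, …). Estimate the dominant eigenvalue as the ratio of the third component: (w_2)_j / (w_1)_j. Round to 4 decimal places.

w1 = Lv₀ = (1·4 + 3·4 + 6·1; 3·4 + 1·4 + 1·1; 6·4 + 1·4 + 0·1) = (22, 17, 28)
w2 = Lw1 = (1·22 + 3·17 + 6·28; 3·22 + 1·17 + 1·28; 6·22 + 1·17 + 0·28) = (241, 111, 149)
Ratio at component: 149 / 28 = 5.3214

5.3214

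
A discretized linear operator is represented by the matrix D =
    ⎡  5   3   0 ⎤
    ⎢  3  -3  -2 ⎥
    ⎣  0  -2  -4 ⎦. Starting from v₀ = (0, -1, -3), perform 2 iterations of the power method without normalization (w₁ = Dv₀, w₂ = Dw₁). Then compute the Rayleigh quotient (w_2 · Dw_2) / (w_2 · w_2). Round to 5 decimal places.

w1 = Dv₀ = (5·0 + 3·(-1) + 0·(-3); 3·0 + (-3)·(-1) + (-2)·(-3); 0·0 + (-2)·(-1) + (-4)·(-3)) = (-3, 9, 14)
w2 = Dw1 = (5·(-3) + 3·9 + 0·14; 3·(-3) + (-3)·9 + (-2)·14; 0·(-3) + (-2)·9 + (-4)·14) = (12, -64, -74)
Dw2 = (-132, 376, 424)
w2·Dw2 = 12·(-132) + (-64)·376 + (-74)·424 = -57024; w2·w2 = 12·12 + (-64)·(-64) + (-74)·(-74) = 9716
λ ≈ -57024/9716 = -5.86908

-5.86908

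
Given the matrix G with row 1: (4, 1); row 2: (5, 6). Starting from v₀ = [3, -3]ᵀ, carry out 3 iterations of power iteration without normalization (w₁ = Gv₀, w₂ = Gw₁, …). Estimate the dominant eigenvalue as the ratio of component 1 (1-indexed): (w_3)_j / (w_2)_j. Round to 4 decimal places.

w1 = Gv₀ = (9, -3)
w2 = Gw1 = (33, 27)
w3 = Gw2 = (159, 327)
Ratio at component: 159 / 33 = 4.8182

4.8182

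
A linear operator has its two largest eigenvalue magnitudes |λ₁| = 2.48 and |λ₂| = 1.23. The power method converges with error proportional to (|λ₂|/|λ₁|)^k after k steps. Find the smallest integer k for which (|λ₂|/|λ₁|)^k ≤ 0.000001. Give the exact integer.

20

|λ₂/λ₁| = 1.23/2.48 = 0.49597
Need k ≥ ln(0.000001) / ln(0.49597) = -13.8155 / -0.7012 ≈ 19.701
Smallest integer k satisfying the bound: 20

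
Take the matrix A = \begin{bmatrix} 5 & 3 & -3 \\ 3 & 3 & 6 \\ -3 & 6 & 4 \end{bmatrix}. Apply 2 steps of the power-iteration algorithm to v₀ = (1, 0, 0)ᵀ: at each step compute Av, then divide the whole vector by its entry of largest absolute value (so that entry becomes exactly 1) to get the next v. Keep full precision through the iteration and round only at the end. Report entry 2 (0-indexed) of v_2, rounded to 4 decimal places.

-0.2093

Av0 = (5.00000, 3.00000, -3.00000); divide by 5.00000 → v1 = (1.00000, 0.60000, -0.60000)
Av1 = (8.60000, 1.20000, -1.80000); divide by 8.60000 → v2 = (1.00000, 0.13953, -0.20930)
Requested entry of v2: -9/43 = -0.2093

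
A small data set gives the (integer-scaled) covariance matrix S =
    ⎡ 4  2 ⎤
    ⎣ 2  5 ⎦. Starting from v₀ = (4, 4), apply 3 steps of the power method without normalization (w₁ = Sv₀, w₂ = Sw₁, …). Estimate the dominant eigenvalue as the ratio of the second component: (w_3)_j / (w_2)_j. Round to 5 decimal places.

λ ≈ 6.61702

w1 = Sv₀ = (24, 28)
w2 = Sw1 = (152, 188)
w3 = Sw2 = (984, 1244)
Ratio at component: 1244 / 188 = 6.61702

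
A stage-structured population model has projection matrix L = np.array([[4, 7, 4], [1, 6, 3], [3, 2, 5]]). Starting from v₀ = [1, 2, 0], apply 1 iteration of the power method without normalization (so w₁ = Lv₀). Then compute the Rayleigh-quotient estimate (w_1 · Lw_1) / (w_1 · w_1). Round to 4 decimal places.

10.6347

w1 = Lv₀ = (4·1 + 7·2 + 4·0; 1·1 + 6·2 + 3·0; 3·1 + 2·2 + 5·0) = (18, 13, 7)
Lw1 = (191, 117, 115)
w1·Lw1 = 18·191 + 13·117 + 7·115 = 5764; w1·w1 = 18·18 + 13·13 + 7·7 = 542
λ ≈ 5764/542 = 10.6347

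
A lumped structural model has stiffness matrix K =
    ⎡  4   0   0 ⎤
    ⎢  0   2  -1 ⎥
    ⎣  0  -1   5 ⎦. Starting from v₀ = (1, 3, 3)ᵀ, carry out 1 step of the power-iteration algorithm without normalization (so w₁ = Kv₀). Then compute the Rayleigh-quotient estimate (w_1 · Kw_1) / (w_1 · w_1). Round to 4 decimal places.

w1 = Kv₀ = (4, 3, 12)
Kw1 = (16, -6, 57)
w1·Kw1 = 4·16 + 3·(-6) + 12·57 = 730; w1·w1 = 4·4 + 3·3 + 12·12 = 169
λ ≈ 730/169 = 4.3195

λ ≈ 4.3195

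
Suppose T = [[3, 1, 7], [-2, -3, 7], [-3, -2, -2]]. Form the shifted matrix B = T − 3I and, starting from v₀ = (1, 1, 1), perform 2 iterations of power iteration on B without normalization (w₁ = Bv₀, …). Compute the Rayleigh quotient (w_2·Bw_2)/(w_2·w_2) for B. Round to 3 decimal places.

B = T − 3I has rows (0, 1, 7); (-2, -6, 7); (-3, -2, -5)
w1 = Bv₀ = (0·1 + 1·1 + 7·1; (-2)·1 + (-6)·1 + 7·1; (-3)·1 + (-2)·1 + (-5)·1) = (8, -1, -10)
w2 = Bw1 = (0·8 + 1·(-1) + 7·(-10); (-2)·8 + (-6)·(-1) + 7·(-10); (-3)·8 + (-2)·(-1) + (-5)·(-10)) = (-71, -80, 28)
Bw2 = (116, 818, 233)
w2·Bw2 = -67152; w2·w2 = 12225; μ ≈ -67152/12225 = -5.493

μ ≈ -5.493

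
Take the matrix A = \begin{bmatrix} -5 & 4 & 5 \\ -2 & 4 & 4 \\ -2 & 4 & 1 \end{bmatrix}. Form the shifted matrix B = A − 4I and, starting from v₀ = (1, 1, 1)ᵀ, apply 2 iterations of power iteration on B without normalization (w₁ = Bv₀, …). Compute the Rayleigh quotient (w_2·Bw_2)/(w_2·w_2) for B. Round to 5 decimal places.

B = A − 4I has rows (-9, 4, 5); (-2, 0, 4); (-2, 4, -3)
w1 = Bv₀ = (0, 2, -1)
w2 = Bw1 = (3, -4, 11)
Bw2 = (12, 38, -55)
w2·Bw2 = -721; w2·w2 = 146; μ ≈ -721/146 = -4.93836

μ ≈ -4.93836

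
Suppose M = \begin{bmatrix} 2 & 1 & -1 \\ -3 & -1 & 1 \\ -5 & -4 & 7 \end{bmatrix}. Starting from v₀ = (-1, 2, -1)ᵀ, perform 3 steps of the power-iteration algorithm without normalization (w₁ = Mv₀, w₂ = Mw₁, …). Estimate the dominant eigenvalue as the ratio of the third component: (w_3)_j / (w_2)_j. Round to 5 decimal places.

7.10667

w1 = Mv₀ = (2·(-1) + 1·2 + (-1)·(-1); (-3)·(-1) + (-1)·2 + 1·(-1); (-5)·(-1) + (-4)·2 + 7·(-1)) = (1, 0, -10)
w2 = Mw1 = (2·1 + 1·0 + (-1)·(-10); (-3)·1 + (-1)·0 + 1·(-10); (-5)·1 + (-4)·0 + 7·(-10)) = (12, -13, -75)
w3 = Mw2 = (86, -98, -533)
Ratio at component: -533 / -75 = 7.10667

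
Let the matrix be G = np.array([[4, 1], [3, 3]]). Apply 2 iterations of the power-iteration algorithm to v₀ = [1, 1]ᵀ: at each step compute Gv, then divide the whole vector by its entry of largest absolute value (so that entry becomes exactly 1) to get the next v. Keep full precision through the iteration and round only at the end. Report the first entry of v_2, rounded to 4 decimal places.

0.7879

Gv0 = (5.00000, 6.00000); divide by 6.00000 → v1 = (0.83333, 1.00000)
Gv1 = (4.33333, 5.50000); divide by 5.50000 → v2 = (0.78788, 1.00000)
Requested entry of v2: 26/33 = 0.7879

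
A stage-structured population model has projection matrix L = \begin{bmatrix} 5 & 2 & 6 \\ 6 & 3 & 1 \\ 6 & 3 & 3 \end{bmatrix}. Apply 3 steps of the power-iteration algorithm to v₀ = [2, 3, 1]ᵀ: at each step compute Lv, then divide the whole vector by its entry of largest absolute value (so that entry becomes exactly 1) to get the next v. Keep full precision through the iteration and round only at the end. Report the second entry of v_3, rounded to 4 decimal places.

Lv0 = (22.00000, 22.00000, 24.00000); divide by 24.00000 → v1 = (0.91667, 0.91667, 1.00000)
Lv1 = (12.41667, 9.25000, 11.25000); divide by 12.41667 → v2 = (1.00000, 0.74497, 0.90604)
Lv2 = (11.92617, 9.14094, 10.95302); divide by 11.92617 → v3 = (1.00000, 0.76646, 0.91840)
Requested entry of v3: 2724/3554 = 0.7665

0.7665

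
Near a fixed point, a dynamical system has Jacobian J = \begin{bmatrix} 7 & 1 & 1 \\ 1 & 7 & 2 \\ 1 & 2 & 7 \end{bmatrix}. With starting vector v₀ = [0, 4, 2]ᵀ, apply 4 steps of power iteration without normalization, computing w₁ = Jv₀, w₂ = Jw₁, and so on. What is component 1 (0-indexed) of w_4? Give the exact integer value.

22828

w1 = Jv₀ = (6, 32, 22)
w2 = Jw1 = (96, 274, 224)
w3 = Jw2 = (1170, 2462, 2212)
w4 = Jw3 = (12864, 22828, 21578)
The requested component of w4 is 22828.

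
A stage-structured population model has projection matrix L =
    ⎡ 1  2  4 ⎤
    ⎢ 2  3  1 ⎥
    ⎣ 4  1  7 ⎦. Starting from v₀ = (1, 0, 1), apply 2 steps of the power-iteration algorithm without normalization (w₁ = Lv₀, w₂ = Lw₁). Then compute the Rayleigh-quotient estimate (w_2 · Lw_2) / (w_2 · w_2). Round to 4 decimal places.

w1 = Lv₀ = (1·1 + 2·0 + 4·1; 2·1 + 3·0 + 1·1; 4·1 + 1·0 + 7·1) = (5, 3, 11)
w2 = Lw1 = (1·5 + 2·3 + 4·11; 2·5 + 3·3 + 1·11; 4·5 + 1·3 + 7·11) = (55, 30, 100)
Lw2 = (515, 300, 950)
w2·Lw2 = 55·515 + 30·300 + 100·950 = 132325; w2·w2 = 55·55 + 30·30 + 100·100 = 13925
λ ≈ 132325/13925 = 9.5027

λ ≈ 9.5027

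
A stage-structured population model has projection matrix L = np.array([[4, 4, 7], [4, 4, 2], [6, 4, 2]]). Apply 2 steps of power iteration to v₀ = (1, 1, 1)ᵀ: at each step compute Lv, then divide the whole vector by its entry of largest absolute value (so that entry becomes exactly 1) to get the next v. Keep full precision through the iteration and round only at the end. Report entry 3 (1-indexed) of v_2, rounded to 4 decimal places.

Lv0 = (15.00000, 10.00000, 12.00000); divide by 15.00000 → v1 = (1.00000, 0.66667, 0.80000)
Lv1 = (12.26667, 8.26667, 10.26667); divide by 12.26667 → v2 = (1.00000, 0.67391, 0.83696)
Requested entry of v2: 154/184 = 0.8370

0.8370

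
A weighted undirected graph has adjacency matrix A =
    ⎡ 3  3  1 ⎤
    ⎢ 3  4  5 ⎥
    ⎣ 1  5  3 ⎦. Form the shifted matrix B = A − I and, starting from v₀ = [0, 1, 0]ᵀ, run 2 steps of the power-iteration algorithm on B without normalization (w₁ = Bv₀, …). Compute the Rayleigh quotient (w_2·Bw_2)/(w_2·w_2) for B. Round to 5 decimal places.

8.64985

B = A − I has rows (2, 3, 1); (3, 3, 5); (1, 5, 2)
w1 = Bv₀ = (3, 3, 5)
w2 = Bw1 = (20, 43, 28)
Bw2 = (197, 329, 291)
w2·Bw2 = 26235; w2·w2 = 3033; μ ≈ 26235/3033 = 8.64985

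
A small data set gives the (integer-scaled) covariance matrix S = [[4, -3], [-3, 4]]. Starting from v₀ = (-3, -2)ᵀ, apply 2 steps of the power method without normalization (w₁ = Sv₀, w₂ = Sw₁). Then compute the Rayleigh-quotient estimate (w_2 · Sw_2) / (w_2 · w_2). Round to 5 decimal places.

λ ≈ 6.93817

w1 = Sv₀ = (4·(-3) + (-3)·(-2); (-3)·(-3) + 4·(-2)) = (-6, 1)
w2 = Sw1 = (4·(-6) + (-3)·1; (-3)·(-6) + 4·1) = (-27, 22)
Sw2 = (-174, 169)
w2·Sw2 = (-27)·(-174) + 22·169 = 8416; w2·w2 = (-27)·(-27) + 22·22 = 1213
λ ≈ 8416/1213 = 6.93817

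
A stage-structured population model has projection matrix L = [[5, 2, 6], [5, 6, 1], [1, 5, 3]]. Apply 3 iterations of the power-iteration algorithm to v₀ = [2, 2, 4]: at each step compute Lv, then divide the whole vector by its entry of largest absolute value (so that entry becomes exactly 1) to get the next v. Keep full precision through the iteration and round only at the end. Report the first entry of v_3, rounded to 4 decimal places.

0.9362

Lv0 = (38.00000, 26.00000, 24.00000); divide by 38.00000 → v1 = (1.00000, 0.68421, 0.63158)
Lv1 = (10.15789, 9.73684, 6.31579); divide by 10.15789 → v2 = (1.00000, 0.95855, 0.62176)
Lv2 = (10.64767, 11.37306, 7.65803); divide by 11.37306 → v3 = (0.93622, 1.00000, 0.67335)
Requested entry of v3: 4110/4390 = 0.9362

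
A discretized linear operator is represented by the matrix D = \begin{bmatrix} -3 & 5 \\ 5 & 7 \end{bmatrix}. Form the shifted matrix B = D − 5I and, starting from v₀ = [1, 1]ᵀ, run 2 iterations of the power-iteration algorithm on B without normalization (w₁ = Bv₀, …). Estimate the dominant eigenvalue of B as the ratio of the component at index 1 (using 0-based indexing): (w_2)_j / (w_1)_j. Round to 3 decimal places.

B = D − 5I has rows (-8, 5); (5, 2)
w1 = Bv₀ = ((-8)·1 + 5·1; 5·1 + 2·1) = (-3, 7)
w2 = Bw1 = ((-8)·(-3) + 5·7; 5·(-3) + 2·7) = (59, -1)
Ratio: -1/7 = -0.143

-0.143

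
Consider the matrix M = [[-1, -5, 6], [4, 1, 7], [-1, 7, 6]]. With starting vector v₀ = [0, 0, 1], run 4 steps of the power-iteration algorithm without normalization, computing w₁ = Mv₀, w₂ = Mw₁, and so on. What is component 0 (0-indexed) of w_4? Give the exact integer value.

2796

w1 = Mv₀ = (6, 7, 6)
w2 = Mw1 = (-5, 73, 79)
w3 = Mw2 = (114, 606, 990)
w4 = Mw3 = (2796, 7992, 10068)
The requested component of w4 is 2796.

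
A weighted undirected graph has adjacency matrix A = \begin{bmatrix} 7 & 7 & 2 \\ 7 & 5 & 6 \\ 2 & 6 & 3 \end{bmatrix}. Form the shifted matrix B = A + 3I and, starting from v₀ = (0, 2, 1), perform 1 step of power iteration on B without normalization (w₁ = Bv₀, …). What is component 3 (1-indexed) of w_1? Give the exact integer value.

B = A + 3I has rows (10, 7, 2); (7, 8, 6); (2, 6, 6)
w1 = Bv₀ = (16, 22, 18)
Requested component of w1: 18

18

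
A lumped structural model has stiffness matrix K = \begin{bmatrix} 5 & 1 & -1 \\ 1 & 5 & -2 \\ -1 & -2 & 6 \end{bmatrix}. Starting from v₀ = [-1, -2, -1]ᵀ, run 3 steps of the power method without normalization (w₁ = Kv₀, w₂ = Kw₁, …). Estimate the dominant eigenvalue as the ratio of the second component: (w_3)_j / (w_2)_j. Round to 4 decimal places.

w1 = Kv₀ = (-6, -9, -1)
w2 = Kw1 = (-38, -49, 18)
w3 = Kw2 = (-257, -319, 244)
Ratio at component: -319 / -49 = 6.5102

6.5102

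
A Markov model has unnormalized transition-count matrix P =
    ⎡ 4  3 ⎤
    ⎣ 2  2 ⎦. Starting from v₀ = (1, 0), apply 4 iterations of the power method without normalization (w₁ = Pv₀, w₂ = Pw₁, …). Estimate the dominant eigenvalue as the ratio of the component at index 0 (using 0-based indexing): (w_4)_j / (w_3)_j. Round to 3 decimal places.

w1 = Pv₀ = (4, 2)
w2 = Pw1 = (22, 12)
w3 = Pw2 = (124, 68)
w4 = Pw3 = (700, 384)
Ratio at component: 700 / 124 = 5.645

5.645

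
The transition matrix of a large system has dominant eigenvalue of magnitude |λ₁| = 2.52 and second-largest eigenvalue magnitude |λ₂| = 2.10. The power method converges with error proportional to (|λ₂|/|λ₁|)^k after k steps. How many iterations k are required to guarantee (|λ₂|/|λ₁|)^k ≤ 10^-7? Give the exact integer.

|λ₂/λ₁| = 2.10/2.52 = 0.83333
Need k ≥ ln(10^-7) / ln(0.83333) = -16.1181 / -0.1823 ≈ 88.405
Smallest integer k satisfying the bound: 89

89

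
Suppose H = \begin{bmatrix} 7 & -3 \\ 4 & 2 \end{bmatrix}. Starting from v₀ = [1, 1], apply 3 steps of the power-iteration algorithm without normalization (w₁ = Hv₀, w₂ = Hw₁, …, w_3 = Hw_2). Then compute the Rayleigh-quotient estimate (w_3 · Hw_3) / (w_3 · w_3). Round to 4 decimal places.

w1 = Hv₀ = (4, 6)
w2 = Hw1 = (10, 28)
w3 = Hw2 = (-14, 96)
Hw3 = (-386, 136)
w3·Hw3 = (-14)·(-386) + 96·136 = 18460; w3·w3 = (-14)·(-14) + 96·96 = 9412
λ ≈ 18460/9412 = 1.9613

1.9613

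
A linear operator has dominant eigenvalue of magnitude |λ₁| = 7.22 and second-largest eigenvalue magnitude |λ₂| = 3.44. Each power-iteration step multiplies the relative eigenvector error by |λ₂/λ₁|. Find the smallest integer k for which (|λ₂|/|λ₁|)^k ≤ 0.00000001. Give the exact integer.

25

|λ₂/λ₁| = 3.44/7.22 = 0.47645
Need k ≥ ln(0.00000001) / ln(0.47645) = -18.4207 / -0.7414 ≈ 24.846
Smallest integer k satisfying the bound: 25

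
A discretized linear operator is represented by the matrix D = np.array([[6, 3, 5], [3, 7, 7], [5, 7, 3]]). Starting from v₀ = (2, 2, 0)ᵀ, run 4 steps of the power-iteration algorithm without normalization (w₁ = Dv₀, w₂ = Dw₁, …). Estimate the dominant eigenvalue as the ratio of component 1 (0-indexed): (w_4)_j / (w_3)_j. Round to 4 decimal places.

w1 = Dv₀ = (6·2 + 3·2 + 5·0; 3·2 + 7·2 + 7·0; 5·2 + 7·2 + 3·0) = (18, 20, 24)
w2 = Dw1 = (6·18 + 3·20 + 5·24; 3·18 + 7·20 + 7·24; 5·18 + 7·20 + 3·24) = (288, 362, 302)
w3 = Dw2 = (4324, 5512, 4880)
w4 = Dw3 = (66880, 85716, 74844)
Ratio at component: 85716 / 5512 = 15.5508

λ ≈ 15.5508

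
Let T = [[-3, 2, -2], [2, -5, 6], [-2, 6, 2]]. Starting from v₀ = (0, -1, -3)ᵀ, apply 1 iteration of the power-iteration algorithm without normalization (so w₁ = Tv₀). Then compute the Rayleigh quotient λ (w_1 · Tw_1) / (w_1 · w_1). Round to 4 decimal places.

w1 = Tv₀ = ((-3)·0 + 2·(-1) + (-2)·(-3); 2·0 + (-5)·(-1) + 6·(-3); (-2)·0 + 6·(-1) + 2·(-3)) = (4, -13, -12)
Tw1 = (-14, 1, -110)
w1·Tw1 = 4·(-14) + (-13)·1 + (-12)·(-110) = 1251; w1·w1 = 4·4 + (-13)·(-13) + (-12)·(-12) = 329
λ ≈ 1251/329 = 3.8024

λ ≈ 3.8024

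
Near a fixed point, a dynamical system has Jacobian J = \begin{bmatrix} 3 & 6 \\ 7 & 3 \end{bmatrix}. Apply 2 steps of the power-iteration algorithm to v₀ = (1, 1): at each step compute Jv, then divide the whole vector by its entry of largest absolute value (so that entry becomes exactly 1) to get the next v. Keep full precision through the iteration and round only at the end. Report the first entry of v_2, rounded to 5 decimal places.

0.93548

Jv0 = (9.000000, 10.000000); divide by 10.000000 → v1 = (0.900000, 1.000000)
Jv1 = (8.700000, 9.300000); divide by 9.300000 → v2 = (0.935484, 1.000000)
Requested entry of v2: 87/93 = 0.93548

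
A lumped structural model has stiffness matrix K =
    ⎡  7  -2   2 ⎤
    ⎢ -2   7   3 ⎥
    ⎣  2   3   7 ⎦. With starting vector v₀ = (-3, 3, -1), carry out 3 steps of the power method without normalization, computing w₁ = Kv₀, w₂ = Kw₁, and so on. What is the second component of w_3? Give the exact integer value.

w1 = Kv₀ = (-29, 24, -4)
w2 = Kw1 = (-259, 214, -14)
w3 = Kw2 = (-2269, 1974, 26)
The requested component of w3 is 1974.

1974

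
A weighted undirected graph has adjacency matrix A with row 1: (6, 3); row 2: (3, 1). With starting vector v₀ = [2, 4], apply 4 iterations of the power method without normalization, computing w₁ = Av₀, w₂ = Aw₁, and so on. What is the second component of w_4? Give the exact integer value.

4474

w1 = Av₀ = (6·2 + 3·4; 3·2 + 1·4) = (24, 10)
w2 = Aw1 = (6·24 + 3·10; 3·24 + 1·10) = (174, 82)
w3 = Aw2 = (1290, 604)
w4 = Aw3 = (9552, 4474)
The requested component of w4 is 4474.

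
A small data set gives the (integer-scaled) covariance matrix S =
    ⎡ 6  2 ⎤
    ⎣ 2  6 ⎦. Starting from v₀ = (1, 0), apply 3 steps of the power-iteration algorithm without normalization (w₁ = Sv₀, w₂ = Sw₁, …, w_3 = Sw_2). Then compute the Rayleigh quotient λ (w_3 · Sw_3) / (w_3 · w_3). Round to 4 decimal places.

λ ≈ 7.9385

w1 = Sv₀ = (6·1 + 2·0; 2·1 + 6·0) = (6, 2)
w2 = Sw1 = (6·6 + 2·2; 2·6 + 6·2) = (40, 24)
w3 = Sw2 = (288, 224)
Sw3 = (2176, 1920)
w3·Sw3 = 288·2176 + 224·1920 = 1056768; w3·w3 = 288·288 + 224·224 = 133120
λ ≈ 1056768/133120 = 7.9385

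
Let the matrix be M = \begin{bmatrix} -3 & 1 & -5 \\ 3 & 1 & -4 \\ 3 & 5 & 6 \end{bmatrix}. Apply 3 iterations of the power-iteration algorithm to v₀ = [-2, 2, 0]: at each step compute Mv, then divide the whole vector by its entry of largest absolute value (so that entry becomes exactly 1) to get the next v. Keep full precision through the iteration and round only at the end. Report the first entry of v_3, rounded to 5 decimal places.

-0.03175

Mv0 = (8.000000, -4.000000, 4.000000); divide by 8.000000 → v1 = (1.000000, -0.500000, 0.500000)
Mv1 = (-6.000000, 0.500000, 3.500000); divide by -6.000000 → v2 = (1.000000, -0.083333, -0.583333)
Mv2 = (-0.166667, 5.250000, -0.916667); divide by 5.250000 → v3 = (-0.031746, 1.000000, -0.174603)
Requested entry of v3: 8/-252 = -0.03175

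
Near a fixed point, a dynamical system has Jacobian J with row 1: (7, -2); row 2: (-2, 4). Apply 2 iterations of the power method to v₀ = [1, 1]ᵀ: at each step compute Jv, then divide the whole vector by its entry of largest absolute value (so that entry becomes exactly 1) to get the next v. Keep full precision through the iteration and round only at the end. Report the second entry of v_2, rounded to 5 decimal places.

Jv0 = (5.000000, 2.000000); divide by 5.000000 → v1 = (1.000000, 0.400000)
Jv1 = (6.200000, -0.400000); divide by 6.200000 → v2 = (1.000000, -0.064516)
Requested entry of v2: -2/31 = -0.06452

-0.06452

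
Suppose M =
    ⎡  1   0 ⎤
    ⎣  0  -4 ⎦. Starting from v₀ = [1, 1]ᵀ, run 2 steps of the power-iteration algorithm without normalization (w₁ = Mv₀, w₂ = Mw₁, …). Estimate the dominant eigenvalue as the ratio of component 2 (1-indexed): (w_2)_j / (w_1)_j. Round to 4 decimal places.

w1 = Mv₀ = (1, -4)
w2 = Mw1 = (1, 16)
Ratio at component: 16 / -4 = -4.0000

λ ≈ -4.0000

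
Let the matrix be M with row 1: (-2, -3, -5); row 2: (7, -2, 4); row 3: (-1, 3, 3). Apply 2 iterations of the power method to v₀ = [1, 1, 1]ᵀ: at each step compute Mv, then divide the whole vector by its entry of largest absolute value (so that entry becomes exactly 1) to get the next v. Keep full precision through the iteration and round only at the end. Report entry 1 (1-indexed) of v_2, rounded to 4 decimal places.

Mv0 = (-10.00000, 9.00000, 5.00000); divide by -10.00000 → v1 = (1.00000, -0.90000, -0.50000)
Mv1 = (3.20000, 6.80000, -5.20000); divide by 6.80000 → v2 = (0.47059, 1.00000, -0.76471)
Requested entry of v2: -32/-68 = 0.4706

0.4706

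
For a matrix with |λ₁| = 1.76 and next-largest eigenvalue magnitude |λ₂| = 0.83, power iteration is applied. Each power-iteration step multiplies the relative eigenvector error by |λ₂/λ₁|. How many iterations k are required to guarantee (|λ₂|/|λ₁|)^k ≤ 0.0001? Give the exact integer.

13

|λ₂/λ₁| = 0.83/1.76 = 0.47159
Need k ≥ ln(0.0001) / ln(0.47159) = -9.2103 / -0.7516 ≈ 12.254
Smallest integer k satisfying the bound: 13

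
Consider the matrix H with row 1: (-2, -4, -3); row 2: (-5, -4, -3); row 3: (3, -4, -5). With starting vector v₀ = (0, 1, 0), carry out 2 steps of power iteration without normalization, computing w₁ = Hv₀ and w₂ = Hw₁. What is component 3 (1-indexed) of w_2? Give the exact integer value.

w1 = Hv₀ = (-4, -4, -4)
w2 = Hw1 = (36, 48, 24)
The requested component of w2 is 24.

24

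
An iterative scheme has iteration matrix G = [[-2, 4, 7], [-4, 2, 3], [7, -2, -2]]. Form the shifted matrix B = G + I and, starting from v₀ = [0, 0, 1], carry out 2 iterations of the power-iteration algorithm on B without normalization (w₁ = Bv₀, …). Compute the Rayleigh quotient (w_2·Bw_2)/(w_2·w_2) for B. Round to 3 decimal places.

B = G + I has rows (-1, 4, 7); (-4, 3, 3); (7, -2, -1)
w1 = Bv₀ = ((-1)·0 + 4·0 + 7·1; (-4)·0 + 3·0 + 3·1; 7·0 + (-2)·0 + (-1)·1) = (7, 3, -1)
w2 = Bw1 = ((-1)·7 + 4·3 + 7·(-1); (-4)·7 + 3·3 + 3·(-1); 7·7 + (-2)·3 + (-1)·(-1)) = (-2, -22, 44)
Bw2 = (222, 74, -14)
w2·Bw2 = -2688; w2·w2 = 2424; μ ≈ -2688/2424 = -1.109

μ ≈ -1.109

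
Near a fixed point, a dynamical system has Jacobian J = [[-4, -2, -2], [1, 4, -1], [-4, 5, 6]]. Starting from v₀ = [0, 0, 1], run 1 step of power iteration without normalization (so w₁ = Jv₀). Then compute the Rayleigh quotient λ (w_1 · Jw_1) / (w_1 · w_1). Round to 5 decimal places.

λ ≈ 6.09756

w1 = Jv₀ = (-2, -1, 6)
Jw1 = (-2, -12, 39)
w1·Jw1 = (-2)·(-2) + (-1)·(-12) + 6·39 = 250; w1·w1 = (-2)·(-2) + (-1)·(-1) + 6·6 = 41
λ ≈ 250/41 = 6.09756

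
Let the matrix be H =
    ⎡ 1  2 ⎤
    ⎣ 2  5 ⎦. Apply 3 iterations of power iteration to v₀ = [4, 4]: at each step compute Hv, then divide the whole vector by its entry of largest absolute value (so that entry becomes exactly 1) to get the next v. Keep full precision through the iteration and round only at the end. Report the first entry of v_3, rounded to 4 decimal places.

Hv0 = (12.00000, 28.00000); divide by 28.00000 → v1 = (0.42857, 1.00000)
Hv1 = (2.42857, 5.85714); divide by 5.85714 → v2 = (0.41463, 1.00000)
Hv2 = (2.41463, 5.82927); divide by 5.82927 → v3 = (0.41423, 1.00000)
Requested entry of v3: 396/956 = 0.4142

0.4142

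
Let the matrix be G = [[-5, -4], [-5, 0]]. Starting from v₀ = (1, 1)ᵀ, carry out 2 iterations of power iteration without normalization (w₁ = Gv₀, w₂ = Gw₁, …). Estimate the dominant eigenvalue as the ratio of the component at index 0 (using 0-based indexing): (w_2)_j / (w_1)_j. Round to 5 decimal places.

λ ≈ -7.22222

w1 = Gv₀ = (-9, -5)
w2 = Gw1 = (65, 45)
Ratio at component: 65 / -9 = -7.22222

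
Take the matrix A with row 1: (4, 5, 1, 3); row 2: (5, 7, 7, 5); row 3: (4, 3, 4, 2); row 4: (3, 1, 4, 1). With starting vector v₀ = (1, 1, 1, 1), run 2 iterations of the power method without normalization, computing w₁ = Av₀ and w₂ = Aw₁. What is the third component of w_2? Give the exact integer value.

194

w1 = Av₀ = (4·1 + 5·1 + 1·1 + 3·1; 5·1 + 7·1 + 7·1 + 5·1; 4·1 + 3·1 + 4·1 + 2·1; 3·1 + 1·1 + 4·1 + 1·1) = (13, 24, 13, 9)
w2 = Aw1 = (4·13 + 5·24 + 1·13 + 3·9; 5·13 + 7·24 + 7·13 + 5·9; 4·13 + 3·24 + 4·13 + 2·9; 3·13 + 1·24 + 4·13 + 1·9) = (212, 369, 194, 124)
The requested component of w2 is 194.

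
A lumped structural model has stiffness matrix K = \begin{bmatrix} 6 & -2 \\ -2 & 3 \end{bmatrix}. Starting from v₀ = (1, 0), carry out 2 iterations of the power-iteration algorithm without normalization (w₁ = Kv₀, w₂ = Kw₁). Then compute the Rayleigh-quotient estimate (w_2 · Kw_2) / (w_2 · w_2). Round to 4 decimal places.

w1 = Kv₀ = (6·1 + (-2)·0; (-2)·1 + 3·0) = (6, -2)
w2 = Kw1 = (6·6 + (-2)·(-2); (-2)·6 + 3·(-2)) = (40, -18)
Kw2 = (276, -134)
w2·Kw2 = 40·276 + (-18)·(-134) = 13452; w2·w2 = 40·40 + (-18)·(-18) = 1924
λ ≈ 13452/1924 = 6.9917

λ ≈ 6.9917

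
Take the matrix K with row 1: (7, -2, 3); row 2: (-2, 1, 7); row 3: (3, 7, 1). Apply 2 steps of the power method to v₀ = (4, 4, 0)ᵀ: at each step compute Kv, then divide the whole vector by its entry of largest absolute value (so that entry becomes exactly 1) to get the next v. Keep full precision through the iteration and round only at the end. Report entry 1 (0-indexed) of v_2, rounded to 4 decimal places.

Kv0 = (20.00000, -4.00000, 40.00000); divide by 40.00000 → v1 = (0.50000, -0.10000, 1.00000)
Kv1 = (6.70000, 5.90000, 1.80000); divide by 6.70000 → v2 = (1.00000, 0.88060, 0.26866)
Requested entry of v2: 236/268 = 0.8806

0.8806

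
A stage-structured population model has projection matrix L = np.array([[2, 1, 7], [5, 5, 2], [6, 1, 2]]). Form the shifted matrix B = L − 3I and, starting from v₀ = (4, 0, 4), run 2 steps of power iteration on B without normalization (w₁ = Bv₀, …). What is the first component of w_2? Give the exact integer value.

144

B = L − 3I has rows (-1, 1, 7); (5, 2, 2); (6, 1, -1)
w1 = Bv₀ = (24, 28, 20)
w2 = Bw1 = (144, 216, 152)
Requested component of w2: 144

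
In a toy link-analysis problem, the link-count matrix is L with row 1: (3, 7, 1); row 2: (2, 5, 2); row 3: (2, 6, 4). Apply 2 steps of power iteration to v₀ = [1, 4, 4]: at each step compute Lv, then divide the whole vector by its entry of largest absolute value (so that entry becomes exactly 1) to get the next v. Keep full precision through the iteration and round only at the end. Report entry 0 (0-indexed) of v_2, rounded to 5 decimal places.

0.85407

Lv0 = (35.000000, 30.000000, 42.000000); divide by 42.000000 → v1 = (0.833333, 0.714286, 1.000000)
Lv1 = (8.500000, 7.238095, 9.952381); divide by 9.952381 → v2 = (0.854067, 0.727273, 1.000000)
Requested entry of v2: 357/418 = 0.85407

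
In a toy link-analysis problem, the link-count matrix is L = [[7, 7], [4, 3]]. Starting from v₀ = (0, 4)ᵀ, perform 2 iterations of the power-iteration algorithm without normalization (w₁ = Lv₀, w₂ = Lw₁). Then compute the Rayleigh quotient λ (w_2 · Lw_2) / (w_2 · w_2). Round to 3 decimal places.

w1 = Lv₀ = (28, 12)
w2 = Lw1 = (280, 148)
Lw2 = (2996, 1564)
w2·Lw2 = 280·2996 + 148·1564 = 1070352; w2·w2 = 280·280 + 148·148 = 100304
λ ≈ 1070352/100304 = 10.671

10.671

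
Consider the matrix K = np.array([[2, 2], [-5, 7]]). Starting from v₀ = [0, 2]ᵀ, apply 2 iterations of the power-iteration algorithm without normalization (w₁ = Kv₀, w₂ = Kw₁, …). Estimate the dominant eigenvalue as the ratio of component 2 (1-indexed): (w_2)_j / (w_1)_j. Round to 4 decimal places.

λ ≈ 5.5714

w1 = Kv₀ = (2·0 + 2·2; (-5)·0 + 7·2) = (4, 14)
w2 = Kw1 = (2·4 + 2·14; (-5)·4 + 7·14) = (36, 78)
Ratio at component: 78 / 14 = 5.5714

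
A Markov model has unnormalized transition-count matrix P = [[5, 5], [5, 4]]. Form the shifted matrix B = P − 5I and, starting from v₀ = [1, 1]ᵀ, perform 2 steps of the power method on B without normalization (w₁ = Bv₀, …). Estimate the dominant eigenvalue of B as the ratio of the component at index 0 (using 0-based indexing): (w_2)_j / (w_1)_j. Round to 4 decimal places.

B = P − 5I has rows (0, 5); (5, -1)
w1 = Bv₀ = (0·1 + 5·1; 5·1 + (-1)·1) = (5, 4)
w2 = Bw1 = (0·5 + 5·4; 5·5 + (-1)·4) = (20, 21)
Ratio: 20/5 = 4.0000

μ ≈ 4.0000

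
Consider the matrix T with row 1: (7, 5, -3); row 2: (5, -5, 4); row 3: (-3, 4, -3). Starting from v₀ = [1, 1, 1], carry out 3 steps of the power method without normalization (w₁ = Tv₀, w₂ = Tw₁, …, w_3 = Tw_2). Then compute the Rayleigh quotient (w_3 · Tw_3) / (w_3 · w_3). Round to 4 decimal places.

w1 = Tv₀ = (7·1 + 5·1 + (-3)·1; 5·1 + (-5)·1 + 4·1; (-3)·1 + 4·1 + (-3)·1) = (9, 4, -2)
w2 = Tw1 = (7·9 + 5·4 + (-3)·(-2); 5·9 + (-5)·4 + 4·(-2); (-3)·9 + 4·4 + (-3)·(-2)) = (89, 17, -5)
w3 = Tw2 = (723, 340, -184)
Tw3 = (7313, 1179, -257)
w3·Tw3 = 723·7313 + 340·1179 + (-184)·(-257) = 5735447; w3·w3 = 723·723 + 340·340 + (-184)·(-184) = 672185
λ ≈ 5735447/672185 = 8.5325

8.5325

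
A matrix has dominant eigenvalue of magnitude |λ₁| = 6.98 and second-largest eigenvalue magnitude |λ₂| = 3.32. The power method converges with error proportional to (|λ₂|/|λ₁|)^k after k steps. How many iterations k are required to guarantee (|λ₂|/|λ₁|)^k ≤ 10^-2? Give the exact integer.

7

|λ₂/λ₁| = 3.32/6.98 = 0.47564
Need k ≥ ln(10^-2) / ln(0.47564) = -4.6052 / -0.7431 ≈ 6.197
Smallest integer k satisfying the bound: 7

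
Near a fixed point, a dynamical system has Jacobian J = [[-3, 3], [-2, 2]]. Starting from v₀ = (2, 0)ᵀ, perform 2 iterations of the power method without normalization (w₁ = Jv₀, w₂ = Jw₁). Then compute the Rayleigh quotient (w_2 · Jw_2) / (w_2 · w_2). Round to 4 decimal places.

w1 = Jv₀ = ((-3)·2 + 3·0; (-2)·2 + 2·0) = (-6, -4)
w2 = Jw1 = ((-3)·(-6) + 3·(-4); (-2)·(-6) + 2·(-4)) = (6, 4)
Jw2 = (-6, -4)
w2·Jw2 = 6·(-6) + 4·(-4) = -52; w2·w2 = 6·6 + 4·4 = 52
λ ≈ -52/52 = -1.0000

λ ≈ -1.0000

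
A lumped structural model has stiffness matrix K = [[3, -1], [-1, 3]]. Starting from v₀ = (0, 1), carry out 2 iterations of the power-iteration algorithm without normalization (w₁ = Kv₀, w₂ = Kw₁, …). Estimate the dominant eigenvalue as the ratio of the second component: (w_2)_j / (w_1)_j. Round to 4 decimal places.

w1 = Kv₀ = (-1, 3)
w2 = Kw1 = (-6, 10)
Ratio at component: 10 / 3 = 3.3333

3.3333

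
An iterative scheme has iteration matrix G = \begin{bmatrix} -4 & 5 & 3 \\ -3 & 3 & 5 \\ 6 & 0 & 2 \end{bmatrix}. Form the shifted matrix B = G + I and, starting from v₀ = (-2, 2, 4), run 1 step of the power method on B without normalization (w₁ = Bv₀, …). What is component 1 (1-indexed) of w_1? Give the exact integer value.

B = G + I has rows (-3, 5, 3); (-3, 4, 5); (6, 0, 3)
w1 = Bv₀ = ((-3)·(-2) + 5·2 + 3·4; (-3)·(-2) + 4·2 + 5·4; 6·(-2) + 0·2 + 3·4) = (28, 34, 0)
Requested component of w1: 28

28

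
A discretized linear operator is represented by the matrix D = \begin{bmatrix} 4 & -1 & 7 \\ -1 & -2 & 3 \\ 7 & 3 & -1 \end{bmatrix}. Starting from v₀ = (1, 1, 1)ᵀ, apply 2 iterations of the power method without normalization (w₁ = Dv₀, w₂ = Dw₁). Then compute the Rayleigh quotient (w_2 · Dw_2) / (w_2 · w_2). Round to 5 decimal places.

w1 = Dv₀ = (4·1 + (-1)·1 + 7·1; (-1)·1 + (-2)·1 + 3·1; 7·1 + 3·1 + (-1)·1) = (10, 0, 9)
w2 = Dw1 = (4·10 + (-1)·0 + 7·9; (-1)·10 + (-2)·0 + 3·9; 7·10 + 3·0 + (-1)·9) = (103, 17, 61)
Dw2 = (822, 46, 711)
w2·Dw2 = 103·822 + 17·46 + 61·711 = 128819; w2·w2 = 103·103 + 17·17 + 61·61 = 14619
λ ≈ 128819/14619 = 8.81175

λ ≈ 8.81175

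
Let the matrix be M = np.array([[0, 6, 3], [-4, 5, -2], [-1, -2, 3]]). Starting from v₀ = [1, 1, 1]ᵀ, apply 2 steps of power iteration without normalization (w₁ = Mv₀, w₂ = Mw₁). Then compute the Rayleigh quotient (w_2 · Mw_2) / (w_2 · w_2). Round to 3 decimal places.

λ ≈ 4.519

w1 = Mv₀ = (0·1 + 6·1 + 3·1; (-4)·1 + 5·1 + (-2)·1; (-1)·1 + (-2)·1 + 3·1) = (9, -1, 0)
w2 = Mw1 = (0·9 + 6·(-1) + 3·0; (-4)·9 + 5·(-1) + (-2)·0; (-1)·9 + (-2)·(-1) + 3·0) = (-6, -41, -7)
Mw2 = (-267, -167, 67)
w2·Mw2 = (-6)·(-267) + (-41)·(-167) + (-7)·67 = 7980; w2·w2 = (-6)·(-6) + (-41)·(-41) + (-7)·(-7) = 1766
λ ≈ 7980/1766 = 4.519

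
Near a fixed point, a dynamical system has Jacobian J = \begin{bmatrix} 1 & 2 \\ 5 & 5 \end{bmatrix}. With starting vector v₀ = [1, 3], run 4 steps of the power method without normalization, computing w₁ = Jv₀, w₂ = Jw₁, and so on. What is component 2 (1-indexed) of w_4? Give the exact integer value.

w1 = Jv₀ = (7, 20)
w2 = Jw1 = (47, 135)
w3 = Jw2 = (317, 910)
w4 = Jw3 = (2137, 6135)
The requested component of w4 is 6135.

6135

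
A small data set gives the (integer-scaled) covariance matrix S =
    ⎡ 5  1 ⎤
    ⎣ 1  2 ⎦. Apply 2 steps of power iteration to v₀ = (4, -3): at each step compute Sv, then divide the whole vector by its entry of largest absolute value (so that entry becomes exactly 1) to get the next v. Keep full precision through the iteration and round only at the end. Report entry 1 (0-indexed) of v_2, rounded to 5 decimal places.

0.15663

Sv0 = (17.000000, -2.000000); divide by 17.000000 → v1 = (1.000000, -0.117647)
Sv1 = (4.882353, 0.764706); divide by 4.882353 → v2 = (1.000000, 0.156627)
Requested entry of v2: 13/83 = 0.15663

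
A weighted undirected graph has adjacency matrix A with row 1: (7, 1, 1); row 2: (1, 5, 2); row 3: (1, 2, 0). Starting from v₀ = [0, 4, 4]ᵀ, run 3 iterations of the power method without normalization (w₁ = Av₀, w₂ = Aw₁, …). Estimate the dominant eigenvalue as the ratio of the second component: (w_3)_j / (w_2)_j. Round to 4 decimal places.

6.3415

w1 = Av₀ = (7·0 + 1·4 + 1·4; 1·0 + 5·4 + 2·4; 1·0 + 2·4 + 0·4) = (8, 28, 8)
w2 = Aw1 = (7·8 + 1·28 + 1·8; 1·8 + 5·28 + 2·8; 1·8 + 2·28 + 0·8) = (92, 164, 64)
w3 = Aw2 = (872, 1040, 420)
Ratio at component: 1040 / 164 = 6.3415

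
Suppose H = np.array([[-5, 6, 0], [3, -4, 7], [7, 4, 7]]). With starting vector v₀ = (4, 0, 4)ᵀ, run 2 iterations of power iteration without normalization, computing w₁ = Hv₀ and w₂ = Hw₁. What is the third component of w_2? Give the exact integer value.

w1 = Hv₀ = ((-5)·4 + 6·0 + 0·4; 3·4 + (-4)·0 + 7·4; 7·4 + 4·0 + 7·4) = (-20, 40, 56)
w2 = Hw1 = ((-5)·(-20) + 6·40 + 0·56; 3·(-20) + (-4)·40 + 7·56; 7·(-20) + 4·40 + 7·56) = (340, 172, 412)
The requested component of w2 is 412.

412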